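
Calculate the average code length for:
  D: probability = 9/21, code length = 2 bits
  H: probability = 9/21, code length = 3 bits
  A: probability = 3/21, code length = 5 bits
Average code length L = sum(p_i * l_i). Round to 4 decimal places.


Weighted contributions p_i * l_i:
  D: (9/21) * 2 = 18/21
  H: (9/21) * 3 = 27/21
  A: (3/21) * 5 = 15/21
Sum = (18 + 27 + 15)/21 = 60/21

L = 60/21 = 2.8571 bits/symbol


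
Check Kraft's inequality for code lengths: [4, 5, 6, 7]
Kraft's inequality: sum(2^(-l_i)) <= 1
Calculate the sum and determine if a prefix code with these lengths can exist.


Sum = 2^(-4) + 2^(-5) + 2^(-6) + 2^(-7)
    = 0.0625 + 0.03125 + 0.015625 + 0.0078125
    = 15/128 = 0.1171875
Since 0.1171875 <= 1, Kraft's inequality IS satisfied.
A prefix code with these lengths CAN exist.

Kraft sum = 0.1171875. Satisfied.


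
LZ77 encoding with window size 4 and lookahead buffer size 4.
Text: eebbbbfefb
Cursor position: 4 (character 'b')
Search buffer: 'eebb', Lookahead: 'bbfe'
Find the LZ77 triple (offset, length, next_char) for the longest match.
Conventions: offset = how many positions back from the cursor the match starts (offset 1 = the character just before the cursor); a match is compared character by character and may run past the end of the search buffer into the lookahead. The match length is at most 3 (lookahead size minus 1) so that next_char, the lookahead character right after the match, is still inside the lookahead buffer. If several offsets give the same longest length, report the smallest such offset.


Try each offset into the search buffer:
  offset=1 (pos 3, char 'b'): match length 2
  offset=2 (pos 2, char 'b'): match length 2
  offset=3 (pos 1, char 'e'): match length 0
  offset=4 (pos 0, char 'e'): match length 0
Longest match has length 2, found at offsets 1, 2; take the smallest, offset 1.
next_char = character at position 4 + 2 = 6 -> 'f'

Best match: offset=1, length=2 (matching 'bb' starting at position 3)
LZ77 triple: (1, 2, 'f')


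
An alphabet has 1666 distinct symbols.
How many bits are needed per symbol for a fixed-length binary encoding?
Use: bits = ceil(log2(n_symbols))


log2(1666) = 10.7022
Bracket: 2^10 = 1024 < 1666 <= 2^11 = 2048
So ceil(log2(1666)) = 11

bits = ceil(log2(1666)) = ceil(10.7022) = 11 bits


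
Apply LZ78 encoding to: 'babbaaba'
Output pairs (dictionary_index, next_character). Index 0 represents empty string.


LZ78 encoding steps:
Dictionary: {0: ''}
Step 1: w='' (idx 0), next='b' -> output (0, 'b'), add 'b' as idx 1
Step 2: w='' (idx 0), next='a' -> output (0, 'a'), add 'a' as idx 2
Step 3: w='b' (idx 1), next='b' -> output (1, 'b'), add 'bb' as idx 3
Step 4: w='a' (idx 2), next='a' -> output (2, 'a'), add 'aa' as idx 4
Step 5: w='b' (idx 1), next='a' -> output (1, 'a'), add 'ba' as idx 5


Encoded: [(0, 'b'), (0, 'a'), (1, 'b'), (2, 'a'), (1, 'a')]


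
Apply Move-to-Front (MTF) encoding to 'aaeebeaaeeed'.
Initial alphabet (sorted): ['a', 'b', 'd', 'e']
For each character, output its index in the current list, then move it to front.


MTF encoding:
'a': index 0 in ['a', 'b', 'd', 'e'] -> ['a', 'b', 'd', 'e']
'a': index 0 in ['a', 'b', 'd', 'e'] -> ['a', 'b', 'd', 'e']
'e': index 3 in ['a', 'b', 'd', 'e'] -> ['e', 'a', 'b', 'd']
'e': index 0 in ['e', 'a', 'b', 'd'] -> ['e', 'a', 'b', 'd']
'b': index 2 in ['e', 'a', 'b', 'd'] -> ['b', 'e', 'a', 'd']
'e': index 1 in ['b', 'e', 'a', 'd'] -> ['e', 'b', 'a', 'd']
'a': index 2 in ['e', 'b', 'a', 'd'] -> ['a', 'e', 'b', 'd']
'a': index 0 in ['a', 'e', 'b', 'd'] -> ['a', 'e', 'b', 'd']
'e': index 1 in ['a', 'e', 'b', 'd'] -> ['e', 'a', 'b', 'd']
'e': index 0 in ['e', 'a', 'b', 'd'] -> ['e', 'a', 'b', 'd']
'e': index 0 in ['e', 'a', 'b', 'd'] -> ['e', 'a', 'b', 'd']
'd': index 3 in ['e', 'a', 'b', 'd'] -> ['d', 'e', 'a', 'b']


Output: [0, 0, 3, 0, 2, 1, 2, 0, 1, 0, 0, 3]


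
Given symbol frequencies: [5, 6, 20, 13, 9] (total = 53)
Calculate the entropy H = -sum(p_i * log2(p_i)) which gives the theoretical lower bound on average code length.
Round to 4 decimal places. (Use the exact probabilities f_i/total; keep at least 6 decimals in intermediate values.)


Per-symbol terms -p_i * log2(p_i) with p_i = f_i/53:
  p = 5/53 = 0.094340: log2(p) = -3.405992, -p*log2(p) = 0.321320
  p = 6/53 = 0.113208: log2(p) = -3.142958, -p*log2(p) = 0.355807
  p = 20/53 = 0.377358: log2(p) = -1.405992, -p*log2(p) = 0.530563
  p = 13/53 = 0.245283: log2(p) = -2.027481, -p*log2(p) = 0.497307
  p = 9/53 = 0.169811: log2(p) = -2.557995, -p*log2(p) = 0.434377
H = 0.321320 + 0.355807 + 0.530563 + 0.497307 + 0.434377 = 2.139374

H = 2.1394 bits/symbol


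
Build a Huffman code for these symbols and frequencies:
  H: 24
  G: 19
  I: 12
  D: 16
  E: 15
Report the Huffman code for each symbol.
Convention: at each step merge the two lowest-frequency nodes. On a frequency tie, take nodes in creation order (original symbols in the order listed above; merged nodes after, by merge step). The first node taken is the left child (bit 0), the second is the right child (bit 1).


Huffman tree construction:
Step 1: Merge I(12) + E(15) = 27
Step 2: Merge D(16) + G(19) = 35
Step 3: Merge H(24) + (I+E)(27) = 51
Step 4: Merge (D+G)(35) + (H+(I+E))(51) = 86
Read each symbol's code off the tree from the root (left child = 0, right child = 1).

Codes:
  H: 10 (length 2)
  G: 01 (length 2)
  I: 110 (length 3)
  D: 00 (length 2)
  E: 111 (length 3)
Average code length: 199/86 = 2.3140 bits/symbol


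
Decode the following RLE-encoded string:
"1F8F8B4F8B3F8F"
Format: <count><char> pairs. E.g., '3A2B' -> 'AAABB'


Expanding each <count><char> pair:
  1F -> 'F'
  8F -> 'FFFFFFFF'
  8B -> 'BBBBBBBB'
  4F -> 'FFFF'
  8B -> 'BBBBBBBB'
  3F -> 'FFF'
  8F -> 'FFFFFFFF'

Decoded = FFFFFFFFFBBBBBBBBFFFFBBBBBBBBFFFFFFFFFFF


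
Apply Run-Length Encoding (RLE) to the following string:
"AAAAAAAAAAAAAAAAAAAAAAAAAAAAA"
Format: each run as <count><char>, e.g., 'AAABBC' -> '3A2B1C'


Scanning runs left to right:
  i=0: run of 'A' x 29 -> '29A'

RLE = 29A


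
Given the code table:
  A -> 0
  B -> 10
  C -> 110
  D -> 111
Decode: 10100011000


Decoding:
10 -> B
10 -> B
0 -> A
0 -> A
110 -> C
0 -> A
0 -> A


Result: BBAACAA


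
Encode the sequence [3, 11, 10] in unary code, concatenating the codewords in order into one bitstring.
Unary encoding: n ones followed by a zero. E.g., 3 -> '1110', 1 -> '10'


Encode each number as n ones followed by a terminating 0:
  3 -> 1110 (4 bits)
  11 -> 111111111110 (12 bits)
  10 -> 11111111110 (11 bits)
Total length = 4 + 12 + 11 = 27 bits.

Unary([3, 11, 10]) = 111011111111111011111111110 (27 bits)


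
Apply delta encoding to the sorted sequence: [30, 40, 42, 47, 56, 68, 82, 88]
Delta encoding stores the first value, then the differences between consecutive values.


First value: 30
Deltas:
  40 - 30 = 10
  42 - 40 = 2
  47 - 42 = 5
  56 - 47 = 9
  68 - 56 = 12
  82 - 68 = 14
  88 - 82 = 6


Delta encoded: [30, 10, 2, 5, 9, 12, 14, 6]


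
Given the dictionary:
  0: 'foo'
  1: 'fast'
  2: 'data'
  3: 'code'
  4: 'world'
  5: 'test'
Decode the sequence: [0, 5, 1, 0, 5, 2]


Look up each index in the dictionary:
  0 -> 'foo'
  5 -> 'test'
  1 -> 'fast'
  0 -> 'foo'
  5 -> 'test'
  2 -> 'data'

Decoded: "foo test fast foo test data"


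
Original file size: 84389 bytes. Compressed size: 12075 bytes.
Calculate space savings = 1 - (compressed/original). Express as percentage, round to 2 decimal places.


ratio = compressed/original = 12075/84389 = 0.143087
savings = 1 - ratio = 1 - 0.143087 = 0.856913
as a percentage: 0.856913 * 100 = 85.69%

Space savings = 1 - 12075/84389 = 85.69%


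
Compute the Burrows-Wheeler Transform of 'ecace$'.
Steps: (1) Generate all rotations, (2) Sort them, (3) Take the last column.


Rotations (sorted):
  0: $ecace -> last char: e
  1: ace$ec -> last char: c
  2: cace$e -> last char: e
  3: ce$eca -> last char: a
  4: e$ecac -> last char: c
  5: ecace$ -> last char: $


BWT = eceac$


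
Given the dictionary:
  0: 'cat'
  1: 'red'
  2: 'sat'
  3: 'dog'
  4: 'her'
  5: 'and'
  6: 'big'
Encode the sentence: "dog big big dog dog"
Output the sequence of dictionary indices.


Look up each word in the dictionary:
  'dog' -> 3
  'big' -> 6
  'big' -> 6
  'dog' -> 3
  'dog' -> 3

Encoded: [3, 6, 6, 3, 3]


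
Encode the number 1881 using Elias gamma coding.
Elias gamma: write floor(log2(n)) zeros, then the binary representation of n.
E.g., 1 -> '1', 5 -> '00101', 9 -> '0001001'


num_bits = floor(log2(1881)) + 1 = 11
leading_zeros = num_bits - 1 = 10
binary(1881) = 11101011001

Elias gamma(1881) = '0000000000' + '11101011001' = 000000000011101011001 (21 bits)


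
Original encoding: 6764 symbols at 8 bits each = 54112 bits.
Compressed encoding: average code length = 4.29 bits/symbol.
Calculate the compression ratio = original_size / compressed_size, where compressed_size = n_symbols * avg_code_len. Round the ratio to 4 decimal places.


original_size = n_symbols * orig_bits = 6764 * 8 = 54112 bits
compressed_size = n_symbols * avg_code_len = 6764 * 4.29 = 29017.56 bits
ratio = original_size / compressed_size = 54112 / 29017.56 = 1.8648

Compression ratio = 1.8648


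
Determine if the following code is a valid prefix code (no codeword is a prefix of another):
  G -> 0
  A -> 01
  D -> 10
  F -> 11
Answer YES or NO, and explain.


Checking each pair (does one codeword prefix another?):
  G='0' vs A='01': prefix -- VIOLATION

NO -- this is NOT a valid prefix code. G (0) is a prefix of A (01).


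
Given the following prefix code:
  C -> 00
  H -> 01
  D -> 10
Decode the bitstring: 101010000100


Decoding step by step:
Bits 10 -> D
Bits 10 -> D
Bits 10 -> D
Bits 00 -> C
Bits 01 -> H
Bits 00 -> C


Decoded message: DDDCHC


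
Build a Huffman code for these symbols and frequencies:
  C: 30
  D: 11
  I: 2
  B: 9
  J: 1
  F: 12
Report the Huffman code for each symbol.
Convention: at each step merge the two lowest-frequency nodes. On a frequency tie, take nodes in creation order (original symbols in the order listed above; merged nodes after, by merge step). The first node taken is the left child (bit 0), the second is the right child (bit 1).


Huffman tree construction:
Step 1: Merge J(1) + I(2) = 3
Step 2: Merge (J+I)(3) + B(9) = 12
Step 3: Merge D(11) + F(12) = 23
Step 4: Merge ((J+I)+B)(12) + (D+F)(23) = 35
Step 5: Merge C(30) + (((J+I)+B)+(D+F))(35) = 65
Read each symbol's code off the tree from the root (left child = 0, right child = 1).

Codes:
  C: 0 (length 1)
  D: 110 (length 3)
  I: 1001 (length 4)
  B: 101 (length 3)
  J: 1000 (length 4)
  F: 111 (length 3)
Average code length: 138/65 = 2.1231 bits/symbol


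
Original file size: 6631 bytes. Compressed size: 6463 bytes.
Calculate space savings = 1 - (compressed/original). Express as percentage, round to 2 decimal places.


ratio = compressed/original = 6463/6631 = 0.974664
savings = 1 - ratio = 1 - 0.974664 = 0.025336
as a percentage: 0.025336 * 100 = 2.53%

Space savings = 1 - 6463/6631 = 2.53%


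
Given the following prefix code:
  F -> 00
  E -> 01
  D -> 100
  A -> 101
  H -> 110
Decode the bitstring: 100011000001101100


Decoding step by step:
Bits 100 -> D
Bits 01 -> E
Bits 100 -> D
Bits 00 -> F
Bits 01 -> E
Bits 101 -> A
Bits 100 -> D


Decoded message: DEDFEAD


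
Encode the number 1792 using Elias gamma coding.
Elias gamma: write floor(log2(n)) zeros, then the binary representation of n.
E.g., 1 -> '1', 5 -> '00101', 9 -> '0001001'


num_bits = floor(log2(1792)) + 1 = 11
leading_zeros = num_bits - 1 = 10
binary(1792) = 11100000000

Elias gamma(1792) = '0000000000' + '11100000000' = 000000000011100000000 (21 bits)


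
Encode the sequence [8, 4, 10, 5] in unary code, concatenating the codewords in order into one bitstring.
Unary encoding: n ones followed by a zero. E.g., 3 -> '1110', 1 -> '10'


Encode each number as n ones followed by a terminating 0:
  8 -> 111111110 (9 bits)
  4 -> 11110 (5 bits)
  10 -> 11111111110 (11 bits)
  5 -> 111110 (6 bits)
Total length = 9 + 5 + 11 + 6 = 31 bits.

Unary([8, 4, 10, 5]) = 1111111101111011111111110111110 (31 bits)


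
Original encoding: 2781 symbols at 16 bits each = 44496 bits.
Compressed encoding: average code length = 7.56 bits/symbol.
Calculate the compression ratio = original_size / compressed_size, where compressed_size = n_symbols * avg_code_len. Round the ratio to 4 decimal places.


original_size = n_symbols * orig_bits = 2781 * 16 = 44496 bits
compressed_size = n_symbols * avg_code_len = 2781 * 7.56 = 21024.36 bits
ratio = original_size / compressed_size = 44496 / 21024.36 = 2.1164

Compression ratio = 2.1164


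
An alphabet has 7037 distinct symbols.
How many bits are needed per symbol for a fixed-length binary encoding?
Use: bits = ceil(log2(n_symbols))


log2(7037) = 12.7807
Bracket: 2^12 = 4096 < 7037 <= 2^13 = 8192
So ceil(log2(7037)) = 13

bits = ceil(log2(7037)) = ceil(12.7807) = 13 bits


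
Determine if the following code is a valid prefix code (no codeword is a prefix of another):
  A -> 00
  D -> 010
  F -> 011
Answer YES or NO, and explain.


Checking each pair (does one codeword prefix another?):
  A='00' vs D='010': no prefix
  A='00' vs F='011': no prefix
  D='010' vs A='00': no prefix
  D='010' vs F='011': no prefix
  F='011' vs A='00': no prefix
  F='011' vs D='010': no prefix
No violation found over all pairs.

YES -- this is a valid prefix code. No codeword is a prefix of any other codeword.


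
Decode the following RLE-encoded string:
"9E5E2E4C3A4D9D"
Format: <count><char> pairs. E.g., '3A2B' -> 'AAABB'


Expanding each <count><char> pair:
  9E -> 'EEEEEEEEE'
  5E -> 'EEEEE'
  2E -> 'EE'
  4C -> 'CCCC'
  3A -> 'AAA'
  4D -> 'DDDD'
  9D -> 'DDDDDDDDD'

Decoded = EEEEEEEEEEEEEEEECCCCAAADDDDDDDDDDDDD


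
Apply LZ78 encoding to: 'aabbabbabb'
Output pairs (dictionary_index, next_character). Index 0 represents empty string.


LZ78 encoding steps:
Dictionary: {0: ''}
Step 1: w='' (idx 0), next='a' -> output (0, 'a'), add 'a' as idx 1
Step 2: w='a' (idx 1), next='b' -> output (1, 'b'), add 'ab' as idx 2
Step 3: w='' (idx 0), next='b' -> output (0, 'b'), add 'b' as idx 3
Step 4: w='ab' (idx 2), next='b' -> output (2, 'b'), add 'abb' as idx 4
Step 5: w='abb' (idx 4), end of input -> output (4, '')


Encoded: [(0, 'a'), (1, 'b'), (0, 'b'), (2, 'b'), (4, '')]


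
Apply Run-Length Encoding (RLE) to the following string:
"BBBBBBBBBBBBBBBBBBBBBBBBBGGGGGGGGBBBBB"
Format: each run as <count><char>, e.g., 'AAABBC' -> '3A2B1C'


Scanning runs left to right:
  i=0: run of 'B' x 25 -> '25B'
  i=25: run of 'G' x 8 -> '8G'
  i=33: run of 'B' x 5 -> '5B'

RLE = 25B8G5B


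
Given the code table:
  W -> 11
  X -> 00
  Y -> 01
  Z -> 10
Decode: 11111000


Decoding:
11 -> W
11 -> W
10 -> Z
00 -> X


Result: WWZX


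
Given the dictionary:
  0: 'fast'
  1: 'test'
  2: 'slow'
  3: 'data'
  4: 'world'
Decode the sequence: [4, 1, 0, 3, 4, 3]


Look up each index in the dictionary:
  4 -> 'world'
  1 -> 'test'
  0 -> 'fast'
  3 -> 'data'
  4 -> 'world'
  3 -> 'data'

Decoded: "world test fast data world data"


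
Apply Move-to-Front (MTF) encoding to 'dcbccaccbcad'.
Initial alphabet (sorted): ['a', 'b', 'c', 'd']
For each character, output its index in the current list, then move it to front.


MTF encoding:
'd': index 3 in ['a', 'b', 'c', 'd'] -> ['d', 'a', 'b', 'c']
'c': index 3 in ['d', 'a', 'b', 'c'] -> ['c', 'd', 'a', 'b']
'b': index 3 in ['c', 'd', 'a', 'b'] -> ['b', 'c', 'd', 'a']
'c': index 1 in ['b', 'c', 'd', 'a'] -> ['c', 'b', 'd', 'a']
'c': index 0 in ['c', 'b', 'd', 'a'] -> ['c', 'b', 'd', 'a']
'a': index 3 in ['c', 'b', 'd', 'a'] -> ['a', 'c', 'b', 'd']
'c': index 1 in ['a', 'c', 'b', 'd'] -> ['c', 'a', 'b', 'd']
'c': index 0 in ['c', 'a', 'b', 'd'] -> ['c', 'a', 'b', 'd']
'b': index 2 in ['c', 'a', 'b', 'd'] -> ['b', 'c', 'a', 'd']
'c': index 1 in ['b', 'c', 'a', 'd'] -> ['c', 'b', 'a', 'd']
'a': index 2 in ['c', 'b', 'a', 'd'] -> ['a', 'c', 'b', 'd']
'd': index 3 in ['a', 'c', 'b', 'd'] -> ['d', 'a', 'c', 'b']


Output: [3, 3, 3, 1, 0, 3, 1, 0, 2, 1, 2, 3]


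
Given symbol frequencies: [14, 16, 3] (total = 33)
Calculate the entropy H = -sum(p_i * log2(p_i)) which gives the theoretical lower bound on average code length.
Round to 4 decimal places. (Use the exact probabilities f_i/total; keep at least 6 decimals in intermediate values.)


Per-symbol terms -p_i * log2(p_i) with p_i = f_i/33:
  p = 14/33 = 0.424242: log2(p) = -1.237039, -p*log2(p) = 0.524805
  p = 16/33 = 0.484848: log2(p) = -1.044394, -p*log2(p) = 0.506373
  p = 3/33 = 0.090909: log2(p) = -3.459432, -p*log2(p) = 0.314494
H = 0.524805 + 0.506373 + 0.314494 = 1.345672

H = 1.3457 bits/symbol


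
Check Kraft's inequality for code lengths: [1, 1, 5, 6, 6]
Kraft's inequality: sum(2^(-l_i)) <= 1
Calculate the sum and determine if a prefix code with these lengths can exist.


Sum = 2^(-1) + 2^(-1) + 2^(-5) + 2^(-6) + 2^(-6)
    = 0.5 + 0.5 + 0.03125 + 0.015625 + 0.015625
    = 68/64 = 1.0625
Since 1.0625 > 1, Kraft's inequality is NOT satisfied.
A prefix code with these lengths CANNOT exist.

Kraft sum = 1.0625. Not satisfied.


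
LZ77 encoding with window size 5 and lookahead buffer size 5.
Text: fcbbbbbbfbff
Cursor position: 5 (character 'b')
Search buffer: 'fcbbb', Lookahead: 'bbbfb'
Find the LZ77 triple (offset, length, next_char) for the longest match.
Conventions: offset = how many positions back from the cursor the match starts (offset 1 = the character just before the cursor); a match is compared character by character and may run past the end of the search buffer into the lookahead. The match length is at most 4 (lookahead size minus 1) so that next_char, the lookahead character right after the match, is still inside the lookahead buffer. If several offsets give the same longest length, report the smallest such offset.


Try each offset into the search buffer:
  offset=1 (pos 4, char 'b'): match length 3
  offset=2 (pos 3, char 'b'): match length 3
  offset=3 (pos 2, char 'b'): match length 3
  offset=4 (pos 1, char 'c'): match length 0
  offset=5 (pos 0, char 'f'): match length 0
Longest match has length 3, found at offsets 1, 2, 3; take the smallest, offset 1.
next_char = character at position 5 + 3 = 8 -> 'f'

Best match: offset=1, length=3 (matching 'bbb' starting at position 4)
LZ77 triple: (1, 3, 'f')


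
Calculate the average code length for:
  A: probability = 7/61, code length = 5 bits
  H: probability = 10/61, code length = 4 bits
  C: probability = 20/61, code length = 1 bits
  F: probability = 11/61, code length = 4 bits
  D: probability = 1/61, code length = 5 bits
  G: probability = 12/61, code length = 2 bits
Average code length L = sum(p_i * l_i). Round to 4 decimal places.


Weighted contributions p_i * l_i:
  A: (7/61) * 5 = 35/61
  H: (10/61) * 4 = 40/61
  C: (20/61) * 1 = 20/61
  F: (11/61) * 4 = 44/61
  D: (1/61) * 5 = 5/61
  G: (12/61) * 2 = 24/61
Sum = (35 + 40 + 20 + 44 + 5 + 24)/61 = 168/61

L = 168/61 = 2.7541 bits/symbol


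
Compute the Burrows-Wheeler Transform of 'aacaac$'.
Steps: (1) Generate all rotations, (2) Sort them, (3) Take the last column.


Rotations (sorted):
  0: $aacaac -> last char: c
  1: aac$aac -> last char: c
  2: aacaac$ -> last char: $
  3: ac$aaca -> last char: a
  4: acaac$a -> last char: a
  5: c$aacaa -> last char: a
  6: caac$aa -> last char: a


BWT = cc$aaaa


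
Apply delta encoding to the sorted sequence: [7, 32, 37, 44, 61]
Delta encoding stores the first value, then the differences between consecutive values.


First value: 7
Deltas:
  32 - 7 = 25
  37 - 32 = 5
  44 - 37 = 7
  61 - 44 = 17


Delta encoded: [7, 25, 5, 7, 17]


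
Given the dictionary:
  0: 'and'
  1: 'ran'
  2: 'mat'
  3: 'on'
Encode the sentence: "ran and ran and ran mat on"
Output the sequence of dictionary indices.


Look up each word in the dictionary:
  'ran' -> 1
  'and' -> 0
  'ran' -> 1
  'and' -> 0
  'ran' -> 1
  'mat' -> 2
  'on' -> 3

Encoded: [1, 0, 1, 0, 1, 2, 3]


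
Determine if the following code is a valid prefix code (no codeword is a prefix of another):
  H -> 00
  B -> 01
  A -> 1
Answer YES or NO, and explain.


Checking each pair (does one codeword prefix another?):
  H='00' vs B='01': no prefix
  H='00' vs A='1': no prefix
  B='01' vs H='00': no prefix
  B='01' vs A='1': no prefix
  A='1' vs H='00': no prefix
  A='1' vs B='01': no prefix
No violation found over all pairs.

YES -- this is a valid prefix code. No codeword is a prefix of any other codeword.


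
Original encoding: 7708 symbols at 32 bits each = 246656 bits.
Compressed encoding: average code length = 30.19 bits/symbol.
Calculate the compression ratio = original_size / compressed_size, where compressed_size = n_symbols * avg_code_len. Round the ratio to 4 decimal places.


original_size = n_symbols * orig_bits = 7708 * 32 = 246656 bits
compressed_size = n_symbols * avg_code_len = 7708 * 30.19 = 232704.52 bits
ratio = original_size / compressed_size = 246656 / 232704.52 = 1.06

Compression ratio = 1.06


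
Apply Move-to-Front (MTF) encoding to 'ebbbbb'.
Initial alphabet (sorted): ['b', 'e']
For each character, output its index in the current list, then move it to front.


MTF encoding:
'e': index 1 in ['b', 'e'] -> ['e', 'b']
'b': index 1 in ['e', 'b'] -> ['b', 'e']
'b': index 0 in ['b', 'e'] -> ['b', 'e']
'b': index 0 in ['b', 'e'] -> ['b', 'e']
'b': index 0 in ['b', 'e'] -> ['b', 'e']
'b': index 0 in ['b', 'e'] -> ['b', 'e']


Output: [1, 1, 0, 0, 0, 0]


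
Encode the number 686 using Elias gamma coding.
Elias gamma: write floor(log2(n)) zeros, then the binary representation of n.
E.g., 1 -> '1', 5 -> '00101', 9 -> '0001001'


num_bits = floor(log2(686)) + 1 = 10
leading_zeros = num_bits - 1 = 9
binary(686) = 1010101110

Elias gamma(686) = '000000000' + '1010101110' = 0000000001010101110 (19 bits)


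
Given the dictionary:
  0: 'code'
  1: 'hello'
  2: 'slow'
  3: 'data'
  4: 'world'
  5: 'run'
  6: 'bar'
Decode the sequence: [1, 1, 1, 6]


Look up each index in the dictionary:
  1 -> 'hello'
  1 -> 'hello'
  1 -> 'hello'
  6 -> 'bar'

Decoded: "hello hello hello bar"


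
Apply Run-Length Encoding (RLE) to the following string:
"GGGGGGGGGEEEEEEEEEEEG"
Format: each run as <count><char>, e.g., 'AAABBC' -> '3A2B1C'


Scanning runs left to right:
  i=0: run of 'G' x 9 -> '9G'
  i=9: run of 'E' x 11 -> '11E'
  i=20: run of 'G' x 1 -> '1G'

RLE = 9G11E1G


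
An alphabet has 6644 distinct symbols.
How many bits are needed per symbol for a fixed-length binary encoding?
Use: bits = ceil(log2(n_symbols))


log2(6644) = 12.6978
Bracket: 2^12 = 4096 < 6644 <= 2^13 = 8192
So ceil(log2(6644)) = 13

bits = ceil(log2(6644)) = ceil(12.6978) = 13 bits


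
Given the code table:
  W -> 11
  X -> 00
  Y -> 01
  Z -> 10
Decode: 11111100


Decoding:
11 -> W
11 -> W
11 -> W
00 -> X


Result: WWWX


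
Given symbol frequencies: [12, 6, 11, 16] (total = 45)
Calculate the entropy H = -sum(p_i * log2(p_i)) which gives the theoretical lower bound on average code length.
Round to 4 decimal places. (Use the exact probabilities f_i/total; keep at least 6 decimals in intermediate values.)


Per-symbol terms -p_i * log2(p_i) with p_i = f_i/45:
  p = 12/45 = 0.266667: log2(p) = -1.906891, -p*log2(p) = 0.508504
  p = 6/45 = 0.133333: log2(p) = -2.906891, -p*log2(p) = 0.387585
  p = 11/45 = 0.244444: log2(p) = -2.032421, -p*log2(p) = 0.496814
  p = 16/45 = 0.355556: log2(p) = -1.491853, -p*log2(p) = 0.530437
H = 0.508504 + 0.387585 + 0.496814 + 0.530437 = 1.923340

H = 1.9233 bits/symbol


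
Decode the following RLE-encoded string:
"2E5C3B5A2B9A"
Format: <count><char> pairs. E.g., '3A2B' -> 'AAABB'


Expanding each <count><char> pair:
  2E -> 'EE'
  5C -> 'CCCCC'
  3B -> 'BBB'
  5A -> 'AAAAA'
  2B -> 'BB'
  9A -> 'AAAAAAAAA'

Decoded = EECCCCCBBBAAAAABBAAAAAAAAA


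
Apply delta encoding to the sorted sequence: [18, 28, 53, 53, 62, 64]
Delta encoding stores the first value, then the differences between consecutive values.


First value: 18
Deltas:
  28 - 18 = 10
  53 - 28 = 25
  53 - 53 = 0
  62 - 53 = 9
  64 - 62 = 2


Delta encoded: [18, 10, 25, 0, 9, 2]


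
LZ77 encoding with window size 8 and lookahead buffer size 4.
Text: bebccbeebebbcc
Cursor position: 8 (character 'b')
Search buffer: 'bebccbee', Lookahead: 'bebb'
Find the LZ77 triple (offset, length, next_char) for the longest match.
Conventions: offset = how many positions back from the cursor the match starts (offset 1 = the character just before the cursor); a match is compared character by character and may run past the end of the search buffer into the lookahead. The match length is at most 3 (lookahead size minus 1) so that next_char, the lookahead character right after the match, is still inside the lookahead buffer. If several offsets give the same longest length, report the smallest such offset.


Try each offset into the search buffer:
  offset=1 (pos 7, char 'e'): match length 0
  offset=2 (pos 6, char 'e'): match length 0
  offset=3 (pos 5, char 'b'): match length 2
  offset=4 (pos 4, char 'c'): match length 0
  offset=5 (pos 3, char 'c'): match length 0
  offset=6 (pos 2, char 'b'): match length 1
  offset=7 (pos 1, char 'e'): match length 0
  offset=8 (pos 0, char 'b'): match length 3
Longest match has length 3 at offset 8.
next_char = character at position 8 + 3 = 11 -> 'b'

Best match: offset=8, length=3 (matching 'beb' starting at position 0)
LZ77 triple: (8, 3, 'b')


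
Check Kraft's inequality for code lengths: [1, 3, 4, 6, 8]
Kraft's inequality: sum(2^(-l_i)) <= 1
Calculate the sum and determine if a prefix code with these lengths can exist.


Sum = 2^(-1) + 2^(-3) + 2^(-4) + 2^(-6) + 2^(-8)
    = 0.5 + 0.125 + 0.0625 + 0.015625 + 0.00390625
    = 181/256 = 0.70703125
Since 0.70703125 <= 1, Kraft's inequality IS satisfied.
A prefix code with these lengths CAN exist.

Kraft sum = 0.70703125. Satisfied.


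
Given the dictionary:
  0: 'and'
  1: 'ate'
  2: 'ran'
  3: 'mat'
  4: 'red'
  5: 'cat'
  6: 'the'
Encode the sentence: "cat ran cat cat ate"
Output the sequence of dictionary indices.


Look up each word in the dictionary:
  'cat' -> 5
  'ran' -> 2
  'cat' -> 5
  'cat' -> 5
  'ate' -> 1

Encoded: [5, 2, 5, 5, 1]


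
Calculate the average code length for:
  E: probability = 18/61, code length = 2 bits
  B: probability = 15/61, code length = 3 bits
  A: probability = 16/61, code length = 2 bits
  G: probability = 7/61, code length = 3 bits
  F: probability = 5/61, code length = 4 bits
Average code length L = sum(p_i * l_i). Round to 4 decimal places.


Weighted contributions p_i * l_i:
  E: (18/61) * 2 = 36/61
  B: (15/61) * 3 = 45/61
  A: (16/61) * 2 = 32/61
  G: (7/61) * 3 = 21/61
  F: (5/61) * 4 = 20/61
Sum = (36 + 45 + 32 + 21 + 20)/61 = 154/61

L = 154/61 = 2.5246 bits/symbol


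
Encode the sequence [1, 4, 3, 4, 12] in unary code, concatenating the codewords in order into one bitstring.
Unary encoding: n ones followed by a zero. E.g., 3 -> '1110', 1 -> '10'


Encode each number as n ones followed by a terminating 0:
  1 -> 10 (2 bits)
  4 -> 11110 (5 bits)
  3 -> 1110 (4 bits)
  4 -> 11110 (5 bits)
  12 -> 1111111111110 (13 bits)
Total length = 2 + 5 + 4 + 5 + 13 = 29 bits.

Unary([1, 4, 3, 4, 12]) = 10111101110111101111111111110 (29 bits)


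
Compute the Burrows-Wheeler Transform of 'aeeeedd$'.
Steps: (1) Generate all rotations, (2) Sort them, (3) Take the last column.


Rotations (sorted):
  0: $aeeeedd -> last char: d
  1: aeeeedd$ -> last char: $
  2: d$aeeeed -> last char: d
  3: dd$aeeee -> last char: e
  4: edd$aeee -> last char: e
  5: eedd$aee -> last char: e
  6: eeedd$ae -> last char: e
  7: eeeedd$a -> last char: a


BWT = d$deeeea


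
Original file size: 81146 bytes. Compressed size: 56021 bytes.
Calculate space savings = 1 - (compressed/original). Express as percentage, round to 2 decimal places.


ratio = compressed/original = 56021/81146 = 0.690373
savings = 1 - ratio = 1 - 0.690373 = 0.309627
as a percentage: 0.309627 * 100 = 30.96%

Space savings = 1 - 56021/81146 = 30.96%


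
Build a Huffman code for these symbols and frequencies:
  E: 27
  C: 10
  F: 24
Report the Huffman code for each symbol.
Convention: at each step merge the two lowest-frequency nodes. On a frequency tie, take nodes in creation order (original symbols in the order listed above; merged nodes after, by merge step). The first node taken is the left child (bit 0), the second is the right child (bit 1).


Huffman tree construction:
Step 1: Merge C(10) + F(24) = 34
Step 2: Merge E(27) + (C+F)(34) = 61
Read each symbol's code off the tree from the root (left child = 0, right child = 1).

Codes:
  E: 0 (length 1)
  C: 10 (length 2)
  F: 11 (length 2)
Average code length: 95/61 = 1.5574 bits/symbol


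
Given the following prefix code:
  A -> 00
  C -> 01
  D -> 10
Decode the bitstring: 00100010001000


Decoding step by step:
Bits 00 -> A
Bits 10 -> D
Bits 00 -> A
Bits 10 -> D
Bits 00 -> A
Bits 10 -> D
Bits 00 -> A


Decoded message: ADADADA


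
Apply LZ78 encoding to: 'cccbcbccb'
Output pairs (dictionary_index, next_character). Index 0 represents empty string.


LZ78 encoding steps:
Dictionary: {0: ''}
Step 1: w='' (idx 0), next='c' -> output (0, 'c'), add 'c' as idx 1
Step 2: w='c' (idx 1), next='c' -> output (1, 'c'), add 'cc' as idx 2
Step 3: w='' (idx 0), next='b' -> output (0, 'b'), add 'b' as idx 3
Step 4: w='c' (idx 1), next='b' -> output (1, 'b'), add 'cb' as idx 4
Step 5: w='cc' (idx 2), next='b' -> output (2, 'b'), add 'ccb' as idx 5


Encoded: [(0, 'c'), (1, 'c'), (0, 'b'), (1, 'b'), (2, 'b')]


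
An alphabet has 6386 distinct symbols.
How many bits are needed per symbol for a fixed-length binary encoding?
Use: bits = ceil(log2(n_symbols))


log2(6386) = 12.6407
Bracket: 2^12 = 4096 < 6386 <= 2^13 = 8192
So ceil(log2(6386)) = 13

bits = ceil(log2(6386)) = ceil(12.6407) = 13 bits


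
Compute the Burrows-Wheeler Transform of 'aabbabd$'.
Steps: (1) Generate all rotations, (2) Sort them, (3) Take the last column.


Rotations (sorted):
  0: $aabbabd -> last char: d
  1: aabbabd$ -> last char: $
  2: abbabd$a -> last char: a
  3: abd$aabb -> last char: b
  4: babd$aab -> last char: b
  5: bbabd$aa -> last char: a
  6: bd$aabba -> last char: a
  7: d$aabbab -> last char: b


BWT = d$abbaab


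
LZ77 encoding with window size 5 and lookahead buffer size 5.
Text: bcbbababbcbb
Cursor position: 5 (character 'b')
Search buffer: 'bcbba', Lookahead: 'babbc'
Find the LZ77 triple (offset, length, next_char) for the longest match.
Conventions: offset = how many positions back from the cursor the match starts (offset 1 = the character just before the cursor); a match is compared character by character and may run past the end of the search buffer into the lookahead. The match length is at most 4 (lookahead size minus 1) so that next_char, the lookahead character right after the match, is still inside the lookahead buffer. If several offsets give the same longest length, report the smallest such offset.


Try each offset into the search buffer:
  offset=1 (pos 4, char 'a'): match length 0
  offset=2 (pos 3, char 'b'): match length 3
  offset=3 (pos 2, char 'b'): match length 1
  offset=4 (pos 1, char 'c'): match length 0
  offset=5 (pos 0, char 'b'): match length 1
Longest match has length 3 at offset 2.
next_char = character at position 5 + 3 = 8 -> 'b'

Best match: offset=2, length=3 (matching 'bab' starting at position 3)
LZ77 triple: (2, 3, 'b')


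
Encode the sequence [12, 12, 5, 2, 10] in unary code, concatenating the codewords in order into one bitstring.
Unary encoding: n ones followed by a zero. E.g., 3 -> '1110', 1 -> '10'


Encode each number as n ones followed by a terminating 0:
  12 -> 1111111111110 (13 bits)
  12 -> 1111111111110 (13 bits)
  5 -> 111110 (6 bits)
  2 -> 110 (3 bits)
  10 -> 11111111110 (11 bits)
Total length = 13 + 13 + 6 + 3 + 11 = 46 bits.

Unary([12, 12, 5, 2, 10]) = 1111111111110111111111111011111011011111111110 (46 bits)


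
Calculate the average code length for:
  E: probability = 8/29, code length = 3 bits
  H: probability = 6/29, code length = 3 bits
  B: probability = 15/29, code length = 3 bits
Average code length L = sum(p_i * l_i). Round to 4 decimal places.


Weighted contributions p_i * l_i:
  E: (8/29) * 3 = 24/29
  H: (6/29) * 3 = 18/29
  B: (15/29) * 3 = 45/29
Sum = (24 + 18 + 45)/29 = 87/29

L = 87/29 = 3.0000 bits/symbol


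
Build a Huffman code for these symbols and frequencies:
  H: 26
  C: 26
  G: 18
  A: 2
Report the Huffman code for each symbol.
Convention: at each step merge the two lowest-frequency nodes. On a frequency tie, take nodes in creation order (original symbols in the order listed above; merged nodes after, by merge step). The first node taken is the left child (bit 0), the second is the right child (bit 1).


Huffman tree construction:
Step 1: Merge A(2) + G(18) = 20
Step 2: Merge (A+G)(20) + H(26) = 46
Step 3: Merge C(26) + ((A+G)+H)(46) = 72
Read each symbol's code off the tree from the root (left child = 0, right child = 1).

Codes:
  H: 11 (length 2)
  C: 0 (length 1)
  G: 101 (length 3)
  A: 100 (length 3)
Average code length: 138/72 = 1.9167 bits/symbol


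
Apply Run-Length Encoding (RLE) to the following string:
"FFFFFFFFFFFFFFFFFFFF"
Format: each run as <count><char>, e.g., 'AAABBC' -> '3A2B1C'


Scanning runs left to right:
  i=0: run of 'F' x 20 -> '20F'

RLE = 20F


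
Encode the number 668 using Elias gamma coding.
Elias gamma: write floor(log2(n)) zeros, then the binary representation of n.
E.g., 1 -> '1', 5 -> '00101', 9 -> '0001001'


num_bits = floor(log2(668)) + 1 = 10
leading_zeros = num_bits - 1 = 9
binary(668) = 1010011100

Elias gamma(668) = '000000000' + '1010011100' = 0000000001010011100 (19 bits)


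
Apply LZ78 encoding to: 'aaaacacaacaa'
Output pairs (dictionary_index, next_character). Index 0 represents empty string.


LZ78 encoding steps:
Dictionary: {0: ''}
Step 1: w='' (idx 0), next='a' -> output (0, 'a'), add 'a' as idx 1
Step 2: w='a' (idx 1), next='a' -> output (1, 'a'), add 'aa' as idx 2
Step 3: w='a' (idx 1), next='c' -> output (1, 'c'), add 'ac' as idx 3
Step 4: w='ac' (idx 3), next='a' -> output (3, 'a'), add 'aca' as idx 4
Step 5: w='aca' (idx 4), next='a' -> output (4, 'a'), add 'acaa' as idx 5


Encoded: [(0, 'a'), (1, 'a'), (1, 'c'), (3, 'a'), (4, 'a')]


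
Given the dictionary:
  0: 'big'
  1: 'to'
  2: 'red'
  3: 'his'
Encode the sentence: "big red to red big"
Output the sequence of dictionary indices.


Look up each word in the dictionary:
  'big' -> 0
  'red' -> 2
  'to' -> 1
  'red' -> 2
  'big' -> 0

Encoded: [0, 2, 1, 2, 0]


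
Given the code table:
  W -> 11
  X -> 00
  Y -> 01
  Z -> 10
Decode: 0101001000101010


Decoding:
01 -> Y
01 -> Y
00 -> X
10 -> Z
00 -> X
10 -> Z
10 -> Z
10 -> Z


Result: YYXZXZZZ


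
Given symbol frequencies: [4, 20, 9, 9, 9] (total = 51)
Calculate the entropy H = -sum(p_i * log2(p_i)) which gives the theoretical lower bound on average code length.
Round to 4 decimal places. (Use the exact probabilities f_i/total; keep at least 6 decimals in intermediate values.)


Per-symbol terms -p_i * log2(p_i) with p_i = f_i/51:
  p = 4/51 = 0.078431: log2(p) = -3.672425, -p*log2(p) = 0.288033
  p = 20/51 = 0.392157: log2(p) = -1.350497, -p*log2(p) = 0.529607
  p = 9/51 = 0.176471: log2(p) = -2.502500, -p*log2(p) = 0.441618
  p = 9/51 = 0.176471: log2(p) = -2.502500, -p*log2(p) = 0.441618
  p = 9/51 = 0.176471: log2(p) = -2.502500, -p*log2(p) = 0.441618
H = 0.288033 + 0.529607 + 0.441618 + 0.441618 + 0.441618 = 2.142494

H = 2.1425 bits/symbol


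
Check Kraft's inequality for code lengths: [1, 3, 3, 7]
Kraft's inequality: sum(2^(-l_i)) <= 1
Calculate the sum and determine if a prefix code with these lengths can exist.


Sum = 2^(-1) + 2^(-3) + 2^(-3) + 2^(-7)
    = 0.5 + 0.125 + 0.125 + 0.0078125
    = 97/128 = 0.7578125
Since 0.7578125 <= 1, Kraft's inequality IS satisfied.
A prefix code with these lengths CAN exist.

Kraft sum = 0.7578125. Satisfied.


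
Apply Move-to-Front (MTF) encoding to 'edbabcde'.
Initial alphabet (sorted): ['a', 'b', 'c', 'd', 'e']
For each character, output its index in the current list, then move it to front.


MTF encoding:
'e': index 4 in ['a', 'b', 'c', 'd', 'e'] -> ['e', 'a', 'b', 'c', 'd']
'd': index 4 in ['e', 'a', 'b', 'c', 'd'] -> ['d', 'e', 'a', 'b', 'c']
'b': index 3 in ['d', 'e', 'a', 'b', 'c'] -> ['b', 'd', 'e', 'a', 'c']
'a': index 3 in ['b', 'd', 'e', 'a', 'c'] -> ['a', 'b', 'd', 'e', 'c']
'b': index 1 in ['a', 'b', 'd', 'e', 'c'] -> ['b', 'a', 'd', 'e', 'c']
'c': index 4 in ['b', 'a', 'd', 'e', 'c'] -> ['c', 'b', 'a', 'd', 'e']
'd': index 3 in ['c', 'b', 'a', 'd', 'e'] -> ['d', 'c', 'b', 'a', 'e']
'e': index 4 in ['d', 'c', 'b', 'a', 'e'] -> ['e', 'd', 'c', 'b', 'a']


Output: [4, 4, 3, 3, 1, 4, 3, 4]


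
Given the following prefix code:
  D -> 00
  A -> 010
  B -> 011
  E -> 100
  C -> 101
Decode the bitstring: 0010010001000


Decoding step by step:
Bits 00 -> D
Bits 100 -> E
Bits 100 -> E
Bits 010 -> A
Bits 00 -> D


Decoded message: DEEAD


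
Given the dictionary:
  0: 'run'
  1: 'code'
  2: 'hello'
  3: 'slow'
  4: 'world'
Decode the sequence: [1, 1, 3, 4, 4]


Look up each index in the dictionary:
  1 -> 'code'
  1 -> 'code'
  3 -> 'slow'
  4 -> 'world'
  4 -> 'world'

Decoded: "code code slow world world"


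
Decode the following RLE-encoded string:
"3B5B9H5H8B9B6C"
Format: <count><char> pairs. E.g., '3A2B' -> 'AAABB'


Expanding each <count><char> pair:
  3B -> 'BBB'
  5B -> 'BBBBB'
  9H -> 'HHHHHHHHH'
  5H -> 'HHHHH'
  8B -> 'BBBBBBBB'
  9B -> 'BBBBBBBBB'
  6C -> 'CCCCCC'

Decoded = BBBBBBBBHHHHHHHHHHHHHHBBBBBBBBBBBBBBBBBCCCCCC


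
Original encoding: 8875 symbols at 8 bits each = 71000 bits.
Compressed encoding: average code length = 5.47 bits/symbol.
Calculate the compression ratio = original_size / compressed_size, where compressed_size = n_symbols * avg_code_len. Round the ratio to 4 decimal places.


original_size = n_symbols * orig_bits = 8875 * 8 = 71000 bits
compressed_size = n_symbols * avg_code_len = 8875 * 5.47 = 48546.25 bits
ratio = original_size / compressed_size = 71000 / 48546.25 = 1.4625

Compression ratio = 1.4625


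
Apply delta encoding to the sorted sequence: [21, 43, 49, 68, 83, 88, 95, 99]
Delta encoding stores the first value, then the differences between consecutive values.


First value: 21
Deltas:
  43 - 21 = 22
  49 - 43 = 6
  68 - 49 = 19
  83 - 68 = 15
  88 - 83 = 5
  95 - 88 = 7
  99 - 95 = 4


Delta encoded: [21, 22, 6, 19, 15, 5, 7, 4]


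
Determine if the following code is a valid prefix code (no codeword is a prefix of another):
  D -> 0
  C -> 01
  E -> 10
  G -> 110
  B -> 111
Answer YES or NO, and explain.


Checking each pair (does one codeword prefix another?):
  D='0' vs C='01': prefix -- VIOLATION

NO -- this is NOT a valid prefix code. D (0) is a prefix of C (01).


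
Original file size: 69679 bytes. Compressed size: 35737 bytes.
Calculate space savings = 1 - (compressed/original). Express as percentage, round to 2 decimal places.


ratio = compressed/original = 35737/69679 = 0.51288
savings = 1 - ratio = 1 - 0.51288 = 0.48712
as a percentage: 0.48712 * 100 = 48.71%

Space savings = 1 - 35737/69679 = 48.71%


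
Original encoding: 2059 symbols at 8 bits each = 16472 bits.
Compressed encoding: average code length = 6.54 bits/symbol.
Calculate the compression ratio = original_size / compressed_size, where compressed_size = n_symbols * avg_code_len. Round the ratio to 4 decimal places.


original_size = n_symbols * orig_bits = 2059 * 8 = 16472 bits
compressed_size = n_symbols * avg_code_len = 2059 * 6.54 = 13465.86 bits
ratio = original_size / compressed_size = 16472 / 13465.86 = 1.2232

Compression ratio = 1.2232


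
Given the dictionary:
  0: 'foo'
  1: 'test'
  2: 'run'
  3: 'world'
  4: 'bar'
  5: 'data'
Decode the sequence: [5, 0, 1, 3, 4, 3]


Look up each index in the dictionary:
  5 -> 'data'
  0 -> 'foo'
  1 -> 'test'
  3 -> 'world'
  4 -> 'bar'
  3 -> 'world'

Decoded: "data foo test world bar world"
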